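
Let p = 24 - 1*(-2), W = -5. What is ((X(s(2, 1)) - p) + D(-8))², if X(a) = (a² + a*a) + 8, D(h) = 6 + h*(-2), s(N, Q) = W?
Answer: 2916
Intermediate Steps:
s(N, Q) = -5
p = 26 (p = 24 + 2 = 26)
D(h) = 6 - 2*h
X(a) = 8 + 2*a² (X(a) = (a² + a²) + 8 = 2*a² + 8 = 8 + 2*a²)
((X(s(2, 1)) - p) + D(-8))² = (((8 + 2*(-5)²) - 1*26) + (6 - 2*(-8)))² = (((8 + 2*25) - 26) + (6 + 16))² = (((8 + 50) - 26) + 22)² = ((58 - 26) + 22)² = (32 + 22)² = 54² = 2916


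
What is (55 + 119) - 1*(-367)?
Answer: 541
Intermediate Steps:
(55 + 119) - 1*(-367) = 174 + 367 = 541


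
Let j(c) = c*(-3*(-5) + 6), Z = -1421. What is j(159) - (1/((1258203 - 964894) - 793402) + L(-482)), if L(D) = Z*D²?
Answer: 165098574124100/500093 ≈ 3.3014e+8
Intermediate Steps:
L(D) = -1421*D²
j(c) = 21*c (j(c) = c*(15 + 6) = c*21 = 21*c)
j(159) - (1/((1258203 - 964894) - 793402) + L(-482)) = 21*159 - (1/((1258203 - 964894) - 793402) - 1421*(-482)²) = 3339 - (1/(293309 - 793402) - 1421*232324) = 3339 - (1/(-500093) - 330132404) = 3339 - (-1/500093 - 330132404) = 3339 - 1*(-165096904313573/500093) = 3339 + 165096904313573/500093 = 165098574124100/500093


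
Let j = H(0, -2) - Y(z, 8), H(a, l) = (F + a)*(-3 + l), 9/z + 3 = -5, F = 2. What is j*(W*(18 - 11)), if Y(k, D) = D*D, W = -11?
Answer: 5698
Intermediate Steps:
z = -9/8 (z = 9/(-3 - 5) = 9/(-8) = 9*(-1/8) = -9/8 ≈ -1.1250)
Y(k, D) = D**2
H(a, l) = (-3 + l)*(2 + a) (H(a, l) = (2 + a)*(-3 + l) = (-3 + l)*(2 + a))
j = -74 (j = (-6 - 3*0 + 2*(-2) + 0*(-2)) - 1*8**2 = (-6 + 0 - 4 + 0) - 1*64 = -10 - 64 = -74)
j*(W*(18 - 11)) = -(-814)*(18 - 11) = -(-814)*7 = -74*(-77) = 5698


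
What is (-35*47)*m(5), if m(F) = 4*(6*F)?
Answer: -197400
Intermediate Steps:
m(F) = 24*F
(-35*47)*m(5) = (-35*47)*(24*5) = -1645*120 = -197400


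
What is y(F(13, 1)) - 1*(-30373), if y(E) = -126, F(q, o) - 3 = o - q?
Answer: 30247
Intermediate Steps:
F(q, o) = 3 + o - q (F(q, o) = 3 + (o - q) = 3 + o - q)
y(F(13, 1)) - 1*(-30373) = -126 - 1*(-30373) = -126 + 30373 = 30247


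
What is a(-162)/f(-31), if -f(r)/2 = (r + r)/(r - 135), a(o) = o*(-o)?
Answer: 1089126/31 ≈ 35133.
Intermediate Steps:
a(o) = -o**2
f(r) = -4*r/(-135 + r) (f(r) = -2*(r + r)/(r - 135) = -2*2*r/(-135 + r) = -4*r/(-135 + r))
a(-162)/f(-31) = (-1*(-162)**2)/((-4*(-31)/(-135 - 31))) = (-1*26244)/((-4*(-31)/(-166))) = -26244/((-4*(-31)*(-1/166))) = -26244/(-62/83) = -26244*(-83/62) = 1089126/31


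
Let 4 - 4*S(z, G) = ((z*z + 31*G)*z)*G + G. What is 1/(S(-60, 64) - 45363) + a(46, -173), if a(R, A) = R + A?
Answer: -675038273/5315262 ≈ -127.00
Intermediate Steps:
a(R, A) = A + R
S(z, G) = 1 - G/4 - G*z*(z² + 31*G)/4 (S(z, G) = 1 - (((z*z + 31*G)*z)*G + G)/4 = 1 - (((z² + 31*G)*z)*G + G)/4 = 1 - ((z*(z² + 31*G))*G + G)/4 = 1 - (G*z*(z² + 31*G) + G)/4 = 1 - (G + G*z*(z² + 31*G))/4 = 1 + (-G/4 - G*z*(z² + 31*G)/4) = 1 - G/4 - G*z*(z² + 31*G)/4)
1/(S(-60, 64) - 45363) + a(46, -173) = 1/((1 - ¼*64 - 31/4*(-60)*64² - ¼*64*(-60)³) - 45363) + (-173 + 46) = 1/((1 - 16 - 31/4*(-60)*4096 - ¼*64*(-216000)) - 45363) - 127 = 1/((1 - 16 + 1904640 + 3456000) - 45363) - 127 = 1/(5360625 - 45363) - 127 = 1/5315262 - 127 = -675038273/5315262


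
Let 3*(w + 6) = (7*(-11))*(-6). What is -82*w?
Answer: -12136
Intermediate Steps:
w = 148 (w = -6 + ((7*(-11))*(-6))/3 = -6 + (-77*(-6))/3 = -6 + (⅓)*462 = -6 + 154 = 148)
-82*w = -82*148 = -12136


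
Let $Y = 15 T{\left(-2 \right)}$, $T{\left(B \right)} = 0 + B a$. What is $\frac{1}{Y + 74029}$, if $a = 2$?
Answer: $\frac{1}{73969} \approx 1.3519 \cdot 10^{-5}$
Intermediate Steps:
$T{\left(B \right)} = 2 B$ ($T{\left(B \right)} = 0 + B 2 = 0 + 2 B = 2 B$)
$Y = -60$ ($Y = 15 \cdot 2 \left(-2\right) = 15 \left(-4\right) = -60$)
$\frac{1}{Y + 74029} = \frac{1}{-60 + 74029} = \frac{1}{73969}$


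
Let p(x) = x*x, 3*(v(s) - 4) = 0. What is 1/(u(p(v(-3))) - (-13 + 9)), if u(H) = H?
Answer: 1/20 ≈ 0.050000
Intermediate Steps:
v(s) = 4 (v(s) = 4 + (1/3)*0 = 4 + 0 = 4)
p(x) = x**2
1/(u(p(v(-3))) - (-13 + 9)) = 1/(4**2 - (-13 + 9)) = 1/(16 - 1*(-4)) = 1/(16 + 4) = 1/20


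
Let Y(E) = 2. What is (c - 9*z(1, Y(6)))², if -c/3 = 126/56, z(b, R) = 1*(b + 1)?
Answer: 9801/16 ≈ 612.56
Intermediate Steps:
z(b, R) = 1 + b (z(b, R) = 1*(1 + b) = 1 + b)
c = -27/4 (c = -378/56 = -3*9/4 = -27/4 ≈ -6.7500)
(c - 9*z(1, Y(6)))² = (-27/4 - 9*(1 + 1))² = (-27/4 - 9*2)² = (-27/4 - 18)² = (-99/4)² = 9801/16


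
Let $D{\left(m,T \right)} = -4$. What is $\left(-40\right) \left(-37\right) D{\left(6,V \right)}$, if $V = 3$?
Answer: $-5920$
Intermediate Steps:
$\left(-40\right) \left(-37\right) D{\left(6,V \right)} = \left(-40\right) \left(-37\right) \left(-4\right) = 1480 \left(-4\right) = -5920$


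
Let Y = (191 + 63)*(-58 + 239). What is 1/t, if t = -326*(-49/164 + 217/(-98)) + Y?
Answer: 574/26859331 ≈ 2.1371e-5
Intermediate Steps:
Y = 45974 (Y = 254*181 = 45974)
t = 26859331/574 (t = -326*(-49/164 + 217/(-98)) + 45974 = -326*(-49*1/164 + 217*(-1/98)) + 45974 = -326*(-49/164 - 31/14) + 45974 = -326*(-2885/1148) + 45974 = 470255/574 + 45974 = 26859331/574 ≈ 46793.)
1/t = 1/(26859331/574) = 574/26859331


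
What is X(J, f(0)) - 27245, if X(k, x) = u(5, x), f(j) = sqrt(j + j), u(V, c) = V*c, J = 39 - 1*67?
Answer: -27245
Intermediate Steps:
J = -28 (J = 39 - 67 = -28)
f(j) = sqrt(2)*sqrt(j) (f(j) = sqrt(2*j) = sqrt(2)*sqrt(j))
X(k, x) = 5*x
X(J, f(0)) - 27245 = 5*(sqrt(2)*sqrt(0)) - 27245 = 5*(sqrt(2)*0) - 27245 = 5*0 - 27245 = 0 - 27245 = -27245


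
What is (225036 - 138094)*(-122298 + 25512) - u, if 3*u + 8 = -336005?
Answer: -25243969223/3 ≈ -8.4147e+9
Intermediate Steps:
u = -336013/3 (u = -8/3 + (⅓)*(-336005) = -8/3 - 336005/3 = -336013/3 ≈ -1.1200e+5)
(225036 - 138094)*(-122298 + 25512) - u = (225036 - 138094)*(-122298 + 25512) - 1*(-336013/3) = 86942*(-96786) + 336013/3 = -8414768412 + 336013/3 = -25243969223/3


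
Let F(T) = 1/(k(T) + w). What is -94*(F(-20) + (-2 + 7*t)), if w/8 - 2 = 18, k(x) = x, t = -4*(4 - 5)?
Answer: -171127/70 ≈ -2444.7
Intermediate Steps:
t = 4 (t = -4*(-1) = 4)
w = 160 (w = 16 + 8*18 = 16 + 144 = 160)
F(T) = 1/(160 + T) (F(T) = 1/(T + 160) = 1/(160 + T))
-94*(F(-20) + (-2 + 7*t)) = -94*(1/(160 - 20) + (-2 + 7*4)) = -94*(1/140 + (-2 + 28)) = -94*(1/140 + 26) = -94*3641/140 = -171127/70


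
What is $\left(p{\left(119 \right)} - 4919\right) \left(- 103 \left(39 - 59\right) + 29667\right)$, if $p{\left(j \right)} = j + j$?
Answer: $-148514087$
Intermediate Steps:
$p{\left(j \right)} = 2 j$
$\left(p{\left(119 \right)} - 4919\right) \left(- 103 \left(39 - 59\right) + 29667\right) = \left(2 \cdot 119 - 4919\right) \left(- 103 \left(39 - 59\right) + 29667\right) = \left(238 - 4919\right) \left(\left(-103\right) \left(-20\right) + 29667\right) = - 4681 \left(2060 + 29667\right) = \left(-4681\right) 31727 = -148514087$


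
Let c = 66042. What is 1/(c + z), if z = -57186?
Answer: 1/8856 ≈ 0.00011292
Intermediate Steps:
1/(c + z) = 1/(66042 - 57186) = 1/8856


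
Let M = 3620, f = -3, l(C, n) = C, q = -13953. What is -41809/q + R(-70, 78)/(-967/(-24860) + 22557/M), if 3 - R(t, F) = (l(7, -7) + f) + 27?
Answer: -289186023319/196830631617 ≈ -1.4692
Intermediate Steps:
R(t, F) = -28 (R(t, F) = 3 - ((7 - 3) + 27) = 3 - (4 + 27) = 3 - 1*31 = 3 - 31 = -28)
-41809/q + R(-70, 78)/(-967/(-24860) + 22557/M) = -41809/(-13953) - 28/(-967/(-24860) + 22557/3620) = -41809*(-1/13953) - 28/(-967*(-1/24860) + 22557*(1/3620)) = 41809/13953 - 28/(967/24860 + 22557/3620) = 41809/13953 - 28/14106689/2249830 = 41809/13953 - 28*2249830/14106689 = 41809/13953 - 62995240/14106689 = -289186023319/196830631617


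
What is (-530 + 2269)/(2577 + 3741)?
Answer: 1739/6318 ≈ 0.27525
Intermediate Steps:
(-530 + 2269)/(2577 + 3741) = 1739/6318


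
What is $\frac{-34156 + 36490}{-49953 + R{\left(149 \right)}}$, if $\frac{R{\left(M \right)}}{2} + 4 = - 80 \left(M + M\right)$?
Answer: $- \frac{778}{32547} \approx -0.023904$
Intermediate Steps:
$R{\left(M \right)} = -8 - 320 M$ ($R{\left(M \right)} = -8 + 2 \left(- 80 \left(M + M\right)\right) = -8 + 2 \left(- 80 \cdot 2 M\right) = -8 + 2 \left(- 160 M\right) = -8 - 320 M$)
$\frac{-34156 + 36490}{-49953 + R{\left(149 \right)}} = \frac{-34156 + 36490}{-49953 - 47688} = \frac{2334}{-49953 - 47688} = \frac{2334}{-97641} = 2334 \left(- \frac{1}{97641}\right) = - \frac{778}{32547}$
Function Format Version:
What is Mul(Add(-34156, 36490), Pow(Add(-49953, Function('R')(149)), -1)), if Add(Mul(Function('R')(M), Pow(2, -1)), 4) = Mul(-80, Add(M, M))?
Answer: Rational(-778, 32547) ≈ -0.023904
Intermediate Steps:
Function('R')(M) = Add(-8, Mul(-320, M)) (Function('R')(M) = Add(-8, Mul(2, Mul(-80, Add(M, M)))) = Add(-8, Mul(2, Mul(-80, Mul(2, M)))) = Add(-8, Mul(2, Mul(-160, M))) = Add(-8, Mul(-320, M)))
Mul(Add(-34156, 36490), Pow(Add(-49953, Function('R')(149)), -1)) = Mul(Add(-34156, 36490), Pow(Add(-49953, Add(-8, Mul(-320, 149))), -1)) = Mul(2334, Pow(Add(-49953, Add(-8, -47680)), -1)) = Mul(2334, Pow(Add(-49953, -47688), -1)) = Mul(2334, Pow(-97641, -1)) = Mul(2334, Rational(-1, 97641)) = Rational(-778, 32547)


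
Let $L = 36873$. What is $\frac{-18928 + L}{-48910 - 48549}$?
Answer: $- \frac{17945}{97459} \approx -0.18413$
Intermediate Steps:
$\frac{-18928 + L}{-48910 - 48549} = \frac{-18928 + 36873}{-48910 - 48549} = \frac{17945}{-97459} = 17945 \left(- \frac{1}{97459}\right) = - \frac{17945}{97459}$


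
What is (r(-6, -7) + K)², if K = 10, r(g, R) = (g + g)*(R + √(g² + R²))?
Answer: 21076 - 2256*√85 ≈ 276.71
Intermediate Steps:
r(g, R) = 2*g*(R + √(R² + g²)) (r(g, R) = (2*g)*(R + √(R² + g²)) = 2*g*(R + √(R² + g²)))
(r(-6, -7) + K)² = (2*(-6)*(-7 + √((-7)² + (-6)²)) + 10)² = (2*(-6)*(-7 + √(49 + 36)) + 10)² = (2*(-6)*(-7 + √85) + 10)² = ((84 - 12*√85) + 10)² = (94 - 12*√85)²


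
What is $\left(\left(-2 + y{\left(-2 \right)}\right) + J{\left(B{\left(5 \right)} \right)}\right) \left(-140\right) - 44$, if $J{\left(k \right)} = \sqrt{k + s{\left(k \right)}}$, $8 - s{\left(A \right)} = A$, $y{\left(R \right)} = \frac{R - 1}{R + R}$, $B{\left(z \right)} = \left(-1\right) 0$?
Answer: $131 - 280 \sqrt{2} \approx -264.98$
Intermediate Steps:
$B{\left(z \right)} = 0$
$y{\left(R \right)} = \frac{-1 + R}{2 R}$
$s{\left(A \right)} = 8 - A$
$J{\left(k \right)} = 2 \sqrt{2}$ ($J{\left(k \right)} = \sqrt{k - \left(-8 + k\right)} = \sqrt{8} = 2 \sqrt{2}$)
$\left(\left(-2 + y{\left(-2 \right)}\right) + J{\left(B{\left(5 \right)} \right)}\right) \left(-140\right) - 44 = \left(\left(-2 + \frac{-1 - 2}{2 \left(-2\right)}\right) + 2 \sqrt{2}\right) \left(-140\right) - 44 = \left(\left(-2 + \frac{1}{2} \left(- \frac{1}{2}\right) \left(-3\right)\right) + 2 \sqrt{2}\right) \left(-140\right) - 44 = \left(\left(-2 + \frac{3}{4}\right) + 2 \sqrt{2}\right) \left(-140\right) - 44 = \left(- \frac{5}{4} + 2 \sqrt{2}\right) \left(-140\right) - 44 = \left(175 - 280 \sqrt{2}\right) - 44 = 131 - 280 \sqrt{2}$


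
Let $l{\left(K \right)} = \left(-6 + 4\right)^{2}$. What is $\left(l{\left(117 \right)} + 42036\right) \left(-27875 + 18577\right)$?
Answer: $-390887920$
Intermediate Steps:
$l{\left(K \right)} = 4$ ($l{\left(K \right)} = \left(-2\right)^{2} = 4$)
$\left(l{\left(117 \right)} + 42036\right) \left(-27875 + 18577\right) = \left(4 + 42036\right) \left(-27875 + 18577\right) = 42040 \left(-9298\right) = -390887920$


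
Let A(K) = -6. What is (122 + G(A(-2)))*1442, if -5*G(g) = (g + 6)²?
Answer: 175924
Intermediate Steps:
G(g) = -(6 + g)²/5 (G(g) = -(g + 6)²/5 = -(6 + g)²/5)
(122 + G(A(-2)))*1442 = (122 - (6 - 6)²/5)*1442 = (122 - ⅕*0²)*1442 = (122 - ⅕*0)*1442 = (122 + 0)*1442 = 122*1442 = 175924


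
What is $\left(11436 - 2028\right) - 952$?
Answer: $8456$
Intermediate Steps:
$\left(11436 - 2028\right) - 952 = 9408 - 952 = 8456$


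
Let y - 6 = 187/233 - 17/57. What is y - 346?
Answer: -4508842/13281 ≈ -339.50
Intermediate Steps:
y = 86384/13281 (y = 6 + (187/233 - 17/57) = 6 + 6698/13281 = 86384/13281 ≈ 6.5043)
y - 346 = 86384/13281 - 346 = -4508842/13281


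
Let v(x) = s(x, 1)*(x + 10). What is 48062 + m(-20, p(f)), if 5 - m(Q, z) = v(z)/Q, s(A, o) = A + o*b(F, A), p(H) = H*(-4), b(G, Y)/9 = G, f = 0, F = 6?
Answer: 48094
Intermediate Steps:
b(G, Y) = 9*G
p(H) = -4*H
s(A, o) = A + 54*o (s(A, o) = A + o*(9*6) = A + o*54 = A + 54*o)
v(x) = (10 + x)*(54 + x) (v(x) = (x + 54*1)*(x + 10) = (x + 54)*(10 + x) = (54 + x)*(10 + x) = (10 + x)*(54 + x))
m(Q, z) = 5 - (10 + z)*(54 + z)/Q
48062 + m(-20, p(f)) = 48062 + (5*(-20) - (10 - 4*0)*(54 - 4*0))/(-20) = 48062 - (-100 - (10 + 0)*(54 + 0))/20 = 48062 - (-100 - 1*10*54)/20 = 48062 - (-100 - 540)/20 = 48062 - 1/20*(-640) = 48062 + 32 = 48094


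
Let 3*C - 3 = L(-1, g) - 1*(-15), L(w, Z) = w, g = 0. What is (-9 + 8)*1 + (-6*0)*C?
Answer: -1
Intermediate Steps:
C = 17/3 (C = 1 + (-1 - 1*(-15))/3 = 1 + (-1 + 15)/3 = 1 + (1/3)*14 = 1 + 14/3 = 17/3 ≈ 5.6667)
(-9 + 8)*1 + (-6*0)*C = (-9 + 8)*1 - 6*0*(17/3) = -1*1 + 0*(17/3) = -1 + 0 = -1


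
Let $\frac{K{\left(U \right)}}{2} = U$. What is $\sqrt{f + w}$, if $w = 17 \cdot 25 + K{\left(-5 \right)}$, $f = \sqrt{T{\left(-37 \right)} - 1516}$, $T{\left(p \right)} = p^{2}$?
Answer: $\sqrt{415 + 7 i \sqrt{3}} \approx 20.374 + 0.2975 i$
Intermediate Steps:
$K{\left(U \right)} = 2 U$
$f = 7 i \sqrt{3}$ ($f = \sqrt{\left(-37\right)^{2} - 1516} = \sqrt{1369 - 1516} = \sqrt{-147} = 7 i \sqrt{3} \approx 12.124 i$)
$w = 415$ ($w = 17 \cdot 25 + 2 \left(-5\right) = 425 - 10 = 415$)
$\sqrt{f + w} = \sqrt{7 i \sqrt{3} + 415} = \sqrt{415 + 7 i \sqrt{3}}$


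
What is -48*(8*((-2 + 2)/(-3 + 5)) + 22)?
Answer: -1056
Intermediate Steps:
-48*(8*((-2 + 2)/(-3 + 5)) + 22) = -48*(8*(0/2) + 22) = -48*(8*(0*(1/2)) + 22) = -48*(8*0 + 22) = -48*(0 + 22) = -48*22 = -1056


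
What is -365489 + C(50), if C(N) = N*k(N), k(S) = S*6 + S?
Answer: -347989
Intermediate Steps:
k(S) = 7*S (k(S) = 6*S + S = 7*S)
C(N) = 7*N**2 (C(N) = N*(7*N) = 7*N**2)
-365489 + C(50) = -365489 + 7*50**2 = -365489 + 7*2500 = -365489 + 17500 = -347989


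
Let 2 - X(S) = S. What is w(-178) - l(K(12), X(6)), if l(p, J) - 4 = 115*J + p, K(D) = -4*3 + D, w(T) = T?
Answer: 278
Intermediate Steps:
K(D) = -12 + D
X(S) = 2 - S
l(p, J) = 4 + p + 115*J (l(p, J) = 4 + (115*J + p) = 4 + (p + 115*J) = 4 + p + 115*J)
w(-178) - l(K(12), X(6)) = -178 - (4 + (-12 + 12) + 115*(2 - 1*6)) = -178 - (4 + 0 + 115*(2 - 6)) = -178 - (4 + 0 + 115*(-4)) = -178 - (4 + 0 - 460) = -178 - 1*(-456) = -178 + 456 = 278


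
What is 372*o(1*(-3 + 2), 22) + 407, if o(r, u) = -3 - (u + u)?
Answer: -17077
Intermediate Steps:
o(r, u) = -3 - 2*u
372*o(1*(-3 + 2), 22) + 407 = 372*(-3 - 2*22) + 407 = 372*(-3 - 44) + 407 = 372*(-47) + 407 = -17484 + 407 = -17077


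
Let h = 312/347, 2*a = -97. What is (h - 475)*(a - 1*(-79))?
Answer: -10035293/694 ≈ -14460.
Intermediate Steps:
a = -97/2 (a = (1/2)*(-97) = -97/2 ≈ -48.500)
h = 312/347 (h = 312*(1/347) = 312/347 ≈ 0.89914)
(h - 475)*(a - 1*(-79)) = (312/347 - 475)*(-97/2 - 1*(-79)) = -164513*(-97/2 + 79)/347 = -164513/347*61/2 = -10035293/694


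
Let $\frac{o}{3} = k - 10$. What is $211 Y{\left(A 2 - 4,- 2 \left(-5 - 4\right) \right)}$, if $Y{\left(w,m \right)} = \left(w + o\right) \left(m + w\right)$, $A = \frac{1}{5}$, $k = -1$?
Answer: $- \frac{2780136}{25} \approx -1.1121 \cdot 10^{5}$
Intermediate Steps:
$o = -33$ ($o = 3 \left(-1 - 10\right) = 3 \left(-11\right) = -33$)
$A = \frac{1}{5} \approx 0.2$
$Y{\left(w,m \right)} = \left(-33 + w\right) \left(m + w\right)$ ($Y{\left(w,m \right)} = \left(w - 33\right) \left(m + w\right) = \left(-33 + w\right) \left(m + w\right)$)
$211 Y{\left(A 2 - 4,- 2 \left(-5 - 4\right) \right)} = 211 \left(\left(\frac{1}{5} \cdot 2 - 4\right)^{2} - 33 \left(- 2 \left(-5 - 4\right)\right) - 33 \left(\frac{1}{5} \cdot 2 - 4\right) + - 2 \left(-5 - 4\right) \left(\frac{1}{5} \cdot 2 - 4\right)\right) = 211 \left(\left(\frac{2}{5} - 4\right)^{2} - 33 \left(\left(-2\right) \left(-9\right)\right) - 33 \left(\frac{2}{5} - 4\right) + \left(-2\right) \left(-9\right) \left(\frac{2}{5} - 4\right)\right) = 211 \left(\left(- \frac{18}{5}\right)^{2} - 594 - - \frac{594}{5} + 18 \left(- \frac{18}{5}\right)\right) = 211 \left(\frac{324}{25} - 594 + \frac{594}{5} - \frac{324}{5}\right) = 211 \left(- \frac{13176}{25}\right) = - \frac{2780136}{25}$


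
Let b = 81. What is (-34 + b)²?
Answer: 2209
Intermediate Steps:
(-34 + b)² = (-34 + 81)² = 47² = 2209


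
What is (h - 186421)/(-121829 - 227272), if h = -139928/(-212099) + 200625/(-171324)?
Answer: 2258039819244733/4228503210026892 ≈ 0.53400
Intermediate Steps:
h = -6193112401/12112549692 (h = -139928*(-1/212099) + 200625*(-1/171324) = 139928/212099 - 66875/57108 = -6193112401/12112549692 ≈ -0.51130)
(h - 186421)/(-121829 - 227272) = (-6193112401/12112549692 - 186421)/(-121829 - 227272) = -2258039819244733/12112549692/(-349101) = -2258039819244733/12112549692*(-1/349101) = 2258039819244733/4228503210026892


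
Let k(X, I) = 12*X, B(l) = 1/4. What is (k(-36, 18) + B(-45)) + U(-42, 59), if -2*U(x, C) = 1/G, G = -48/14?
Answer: -20717/48 ≈ -431.60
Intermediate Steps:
G = -24/7 (G = -48*1/14 = -24/7 ≈ -3.4286)
B(l) = ¼
U(x, C) = 7/48 (U(x, C) = -1/(2*(-24/7)) = -½*(-7/24) = 7/48)
(k(-36, 18) + B(-45)) + U(-42, 59) = (12*(-36) + ¼) + 7/48 = (-432 + ¼) + 7/48 = -1727/4 + 7/48 = -20717/48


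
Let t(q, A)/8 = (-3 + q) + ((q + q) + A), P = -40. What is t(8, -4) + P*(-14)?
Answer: 696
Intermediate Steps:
t(q, A) = -24 + 8*A + 24*q (t(q, A) = 8*((-3 + q) + ((q + q) + A)) = 8*((-3 + q) + (2*q + A)) = 8*((-3 + q) + (A + 2*q)) = 8*(-3 + A + 3*q) = -24 + 8*A + 24*q)
t(8, -4) + P*(-14) = (-24 + 8*(-4) + 24*8) - 40*(-14) = (-24 - 32 + 192) + 560 = 136 + 560 = 696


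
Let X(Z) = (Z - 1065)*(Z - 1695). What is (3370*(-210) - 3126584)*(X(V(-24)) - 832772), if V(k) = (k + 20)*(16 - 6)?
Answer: -4157909072452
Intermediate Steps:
V(k) = 200 + 10*k (V(k) = (20 + k)*10 = 200 + 10*k)
X(Z) = (-1695 + Z)*(-1065 + Z) (X(Z) = (-1065 + Z)*(-1695 + Z) = (-1695 + Z)*(-1065 + Z))
(3370*(-210) - 3126584)*(X(V(-24)) - 832772) = (3370*(-210) - 3126584)*((1805175 + (200 + 10*(-24))² - 2760*(200 + 10*(-24))) - 832772) = (-707700 - 3126584)*((1805175 + (200 - 240)² - 2760*(200 - 240)) - 832772) = -3834284*((1805175 + (-40)² - 2760*(-40)) - 832772) = -3834284*((1805175 + 1600 + 110400) - 832772) = -3834284*(1917175 - 832772) = -3834284*1084403 = -4157909072452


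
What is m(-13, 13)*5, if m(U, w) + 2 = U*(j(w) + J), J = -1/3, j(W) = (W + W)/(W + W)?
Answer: -160/3 ≈ -53.333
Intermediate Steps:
j(W) = 1 (j(W) = (2*W)/((2*W)) = (2*W)*(1/(2*W)) = 1)
J = -⅓ (J = -1*⅓ = -⅓ ≈ -0.33333)
m(U, w) = -2 + 2*U/3 (m(U, w) = -2 + U*(1 - ⅓) = -2 + U*(⅔) = -2 + 2*U/3)
m(-13, 13)*5 = (-2 + (⅔)*(-13))*5 = (-2 - 26/3)*5 = -32/3*5 = -160/3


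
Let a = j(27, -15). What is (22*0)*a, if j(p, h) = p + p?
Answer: 0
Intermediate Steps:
j(p, h) = 2*p
a = 54 (a = 2*27 = 54)
(22*0)*a = (22*0)*54 = 0*54 = 0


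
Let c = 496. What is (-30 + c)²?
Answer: 217156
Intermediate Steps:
(-30 + c)² = (-30 + 496)² = 466² = 217156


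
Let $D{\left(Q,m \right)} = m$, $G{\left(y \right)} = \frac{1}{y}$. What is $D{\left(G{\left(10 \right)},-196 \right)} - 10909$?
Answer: $-11105$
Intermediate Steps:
$D{\left(G{\left(10 \right)},-196 \right)} - 10909 = -196 - 10909 = -11105$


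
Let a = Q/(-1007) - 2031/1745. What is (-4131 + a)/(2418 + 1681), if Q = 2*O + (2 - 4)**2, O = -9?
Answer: -7261075952/7202824285 ≈ -1.0081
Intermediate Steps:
Q = -14 (Q = 2*(-9) + (2 - 4)**2 = -18 + (-2)**2 = -18 + 4 = -14)
a = -2020787/1757215 (a = -14/(-1007) - 2031/1745 = -14*(-1/1007) - 2031*1/1745 = 14/1007 - 2031/1745 = -2020787/1757215 ≈ -1.1500)
(-4131 + a)/(2418 + 1681) = (-4131 - 2020787/1757215)/(2418 + 1681) = -7261075952/1757215/4099 = -7261075952/1757215*1/4099 = -7261075952/7202824285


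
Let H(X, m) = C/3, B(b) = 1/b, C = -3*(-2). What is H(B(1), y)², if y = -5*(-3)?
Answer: 4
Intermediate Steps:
C = 6
B(b) = 1/b
y = 15
H(X, m) = 2 (H(X, m) = 6/3 = 6*(⅓) = 2)
H(B(1), y)² = 2² = 4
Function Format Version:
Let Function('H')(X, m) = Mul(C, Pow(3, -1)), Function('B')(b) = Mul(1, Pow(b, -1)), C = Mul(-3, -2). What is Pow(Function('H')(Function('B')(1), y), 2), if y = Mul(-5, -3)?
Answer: 4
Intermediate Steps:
C = 6
Function('B')(b) = Pow(b, -1)
y = 15
Function('H')(X, m) = 2 (Function('H')(X, m) = Mul(6, Pow(3, -1)) = Mul(6, Rational(1, 3)) = 2)
Pow(Function('H')(Function('B')(1), y), 2) = Pow(2, 2) = 4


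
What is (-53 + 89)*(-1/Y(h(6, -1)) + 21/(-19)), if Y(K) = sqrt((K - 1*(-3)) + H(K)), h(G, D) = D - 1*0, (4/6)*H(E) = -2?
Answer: -756/19 + 36*I ≈ -39.789 + 36.0*I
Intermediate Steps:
H(E) = -3 (H(E) = (3/2)*(-2) = -3)
h(G, D) = D (h(G, D) = D + 0 = D)
Y(K) = sqrt(K) (Y(K) = sqrt((K - 1*(-3)) - 3) = sqrt((K + 3) - 3) = sqrt((3 + K) - 3) = sqrt(K))
(-53 + 89)*(-1/Y(h(6, -1)) + 21/(-19)) = (-53 + 89)*(-1/(sqrt(-1)) + 21/(-19)) = 36*(-1/I + 21*(-1/19)) = 36*(-(-1)*I - 21/19) = 36*(I - 21/19) = 36*(-21/19 + I) = -756/19 + 36*I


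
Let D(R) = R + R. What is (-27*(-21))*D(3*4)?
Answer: 13608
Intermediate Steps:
D(R) = 2*R
(-27*(-21))*D(3*4) = (-27*(-21))*(2*(3*4)) = 567*(2*12) = 567*24 = 13608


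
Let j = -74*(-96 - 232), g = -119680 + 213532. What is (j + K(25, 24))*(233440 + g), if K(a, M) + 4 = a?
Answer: 7950904556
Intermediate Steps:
K(a, M) = -4 + a
g = 93852
j = 24272 (j = -74*(-328) = 24272)
(j + K(25, 24))*(233440 + g) = (24272 + (-4 + 25))*(233440 + 93852) = (24272 + 21)*327292 = 24293*327292 = 7950904556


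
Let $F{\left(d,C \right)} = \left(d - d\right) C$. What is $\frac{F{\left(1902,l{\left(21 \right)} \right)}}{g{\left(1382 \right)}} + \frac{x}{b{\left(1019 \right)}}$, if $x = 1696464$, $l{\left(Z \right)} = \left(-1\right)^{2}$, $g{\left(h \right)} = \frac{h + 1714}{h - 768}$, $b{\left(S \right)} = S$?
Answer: $\frac{1696464}{1019} \approx 1664.8$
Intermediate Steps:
$g{\left(h \right)} = \frac{1714 + h}{-768 + h}$
$l{\left(Z \right)} = 1$
$F{\left(d,C \right)} = 0$ ($F{\left(d,C \right)} = 0 C = 0$)
$\frac{F{\left(1902,l{\left(21 \right)} \right)}}{g{\left(1382 \right)}} + \frac{x}{b{\left(1019 \right)}} = \frac{0}{\frac{1}{-768 + 1382} \left(1714 + 1382\right)} + \frac{1696464}{1019} = \frac{0}{\frac{1}{614} \cdot 3096} + 1696464 \cdot \frac{1}{1019} = \frac{0}{\frac{1}{614} \cdot 3096} + \frac{1696464}{1019} = \frac{0}{\frac{1548}{307}} + \frac{1696464}{1019} = 0 \cdot \frac{307}{1548} + \frac{1696464}{1019} = 0 + \frac{1696464}{1019} = \frac{1696464}{1019}$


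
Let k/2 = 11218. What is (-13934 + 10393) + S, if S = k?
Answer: 18895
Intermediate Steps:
k = 22436 (k = 2*11218 = 22436)
S = 22436
(-13934 + 10393) + S = (-13934 + 10393) + 22436 = -3541 + 22436 = 18895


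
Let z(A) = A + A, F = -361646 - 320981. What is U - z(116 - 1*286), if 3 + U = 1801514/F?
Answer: 20749435/62057 ≈ 334.36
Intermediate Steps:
F = -682627
z(A) = 2*A
U = -349945/62057 (U = -3 + 1801514/(-682627) = -3 + 1801514*(-1/682627) = -3 - 163774/62057 = -349945/62057 ≈ -5.6391)
U - z(116 - 1*286) = -349945/62057 - 2*(116 - 1*286) = -349945/62057 - 2*(116 - 286) = -349945/62057 - 2*(-170) = -349945/62057 - 1*(-340) = -349945/62057 + 340 = 20749435/62057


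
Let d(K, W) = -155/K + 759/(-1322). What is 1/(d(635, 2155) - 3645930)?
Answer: -167894/612129908795 ≈ -2.7428e-7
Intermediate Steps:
d(K, W) = -759/1322 - 155/K (d(K, W) = -155/K + 759*(-1/1322) = -155/K - 759/1322 = -759/1322 - 155/K)
1/(d(635, 2155) - 3645930) = 1/((-759/1322 - 155/635) - 3645930) = 1/((-759/1322 - 155*1/635) - 3645930) = 1/((-759/1322 - 31/127) - 3645930) = 1/(-137375/167894 - 3645930) = 1/(-612129908795/167894) = -167894/612129908795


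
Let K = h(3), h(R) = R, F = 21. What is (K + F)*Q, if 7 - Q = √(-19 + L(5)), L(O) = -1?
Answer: 168 - 48*I*√5 ≈ 168.0 - 107.33*I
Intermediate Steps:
K = 3
Q = 7 - 2*I*√5 (Q = 7 - √(-19 - 1) = 7 - √(-20) = 7 - 2*I*√5 ≈ 7.0 - 4.4721*I)
(K + F)*Q = (3 + 21)*(7 - 2*I*√5) = 24*(7 - 2*I*√5) = 168 - 48*I*√5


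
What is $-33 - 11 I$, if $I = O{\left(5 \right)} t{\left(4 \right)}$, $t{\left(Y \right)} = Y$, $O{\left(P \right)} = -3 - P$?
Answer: $319$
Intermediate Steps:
$I = -32$ ($I = \left(-3 - 5\right) 4 = \left(-8\right) 4 = -32$)
$-33 - 11 I = -33 - -352 = -33 + 352 = 319$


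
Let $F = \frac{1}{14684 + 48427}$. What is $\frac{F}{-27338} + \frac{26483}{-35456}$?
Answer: $- \frac{22845937588825}{30586623967104} \approx -0.74693$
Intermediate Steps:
$F = \frac{1}{63111} \approx 1.5845 \cdot 10^{-5}$
$\frac{F}{-27338} + \frac{26483}{-35456} = \frac{1}{63111 \left(-27338\right)} + \frac{26483}{-35456} = \frac{1}{63111} \left(- \frac{1}{27338}\right) + 26483 \left(- \frac{1}{35456}\right) = - \frac{1}{1725328518} - \frac{26483}{35456} = - \frac{22845937588825}{30586623967104}$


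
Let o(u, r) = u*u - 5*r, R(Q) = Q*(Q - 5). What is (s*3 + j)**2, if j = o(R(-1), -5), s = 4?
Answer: 5329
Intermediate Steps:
R(Q) = Q*(-5 + Q)
o(u, r) = u**2 - 5*r
j = 61 (j = (-(-5 - 1))**2 - 5*(-5) = (-1*(-6))**2 + 25 = 6**2 + 25 = 36 + 25 = 61)
(s*3 + j)**2 = (4*3 + 61)**2 = (12 + 61)**2 = 73**2 = 5329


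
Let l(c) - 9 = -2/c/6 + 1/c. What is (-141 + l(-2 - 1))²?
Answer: 1416100/81 ≈ 17483.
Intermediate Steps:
l(c) = 9 + 2/(3*c) (l(c) = 9 + (-2/c/6 + 1/c) = 9 + (-2/c*(⅙) + 1/c) = 9 + (-1/(3*c) + 1/c) = 9 + 2/(3*c))
(-141 + l(-2 - 1))² = (-141 + (9 + 2/(3*(-2 - 1))))² = (-141 + (9 + (⅔)/(-3)))² = (-141 + (9 + (⅔)*(-⅓)))² = (-141 + (9 - 2/9))² = (-141 + 79/9)² = (-1190/9)² = 1416100/81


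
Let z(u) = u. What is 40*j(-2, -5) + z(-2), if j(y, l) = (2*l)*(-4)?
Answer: 1598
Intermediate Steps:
j(y, l) = -8*l
40*j(-2, -5) + z(-2) = 40*(-8*(-5)) - 2 = 40*40 - 2 = 1600 - 2 = 1598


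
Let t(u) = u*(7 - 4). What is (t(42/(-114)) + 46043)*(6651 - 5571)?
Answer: 944779680/19 ≈ 4.9725e+7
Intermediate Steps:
t(u) = 3*u (t(u) = u*3 = 3*u)
(t(42/(-114)) + 46043)*(6651 - 5571) = (3*(42/(-114)) + 46043)*(6651 - 5571) = (3*(42*(-1/114)) + 46043)*1080 = (3*(-7/19) + 46043)*1080 = (-21/19 + 46043)*1080 = (874796/19)*1080 = 944779680/19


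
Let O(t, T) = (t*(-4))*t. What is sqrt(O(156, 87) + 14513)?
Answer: I*sqrt(82831) ≈ 287.8*I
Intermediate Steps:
O(t, T) = -4*t**2 (O(t, T) = (-4*t)*t = -4*t**2)
sqrt(O(156, 87) + 14513) = sqrt(-4*156**2 + 14513) = sqrt(-4*24336 + 14513) = sqrt(-97344 + 14513) = sqrt(-82831) = I*sqrt(82831)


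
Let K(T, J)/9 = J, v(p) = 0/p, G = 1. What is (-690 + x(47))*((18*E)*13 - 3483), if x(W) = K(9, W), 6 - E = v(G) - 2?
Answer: 430137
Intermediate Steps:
v(p) = 0
E = 8 (E = 6 - (0 - 2) = 6 - 1*(-2) = 6 + 2 = 8)
K(T, J) = 9*J
x(W) = 9*W
(-690 + x(47))*((18*E)*13 - 3483) = (-690 + 9*47)*((18*8)*13 - 3483) = (-690 + 423)*(144*13 - 3483) = -267*(1872 - 3483) = -267*(-1611) = 430137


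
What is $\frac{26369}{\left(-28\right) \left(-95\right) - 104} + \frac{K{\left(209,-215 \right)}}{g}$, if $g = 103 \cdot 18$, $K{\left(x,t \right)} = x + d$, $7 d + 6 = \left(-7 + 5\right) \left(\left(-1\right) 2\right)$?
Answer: $\frac{19219511}{1842876} \approx 10.429$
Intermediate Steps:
$d = - \frac{2}{7}$ ($d = - \frac{6}{7} + \frac{\left(-7 + 5\right) \left(\left(-1\right) 2\right)}{7} = - \frac{6}{7} + \frac{\left(-2\right) \left(-2\right)}{7} = - \frac{6}{7} + \frac{1}{7} \cdot 4 = - \frac{6}{7} + \frac{4}{7} = - \frac{2}{7} \approx -0.28571$)
$K{\left(x,t \right)} = - \frac{2}{7} + x$ ($K{\left(x,t \right)} = x - \frac{2}{7} = - \frac{2}{7} + x$)
$g = 1854$
$\frac{26369}{\left(-28\right) \left(-95\right) - 104} + \frac{K{\left(209,-215 \right)}}{g} = \frac{26369}{\left(-28\right) \left(-95\right) - 104} + \frac{- \frac{2}{7} + 209}{1854} = \frac{26369}{2660 - 104} + \frac{1461}{7} \cdot \frac{1}{1854} = \frac{26369}{2556} + \frac{487}{4326} = \frac{19219511}{1842876}$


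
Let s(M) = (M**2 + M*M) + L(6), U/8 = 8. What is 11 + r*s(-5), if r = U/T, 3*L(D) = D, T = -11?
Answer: -3207/11 ≈ -291.55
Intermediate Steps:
U = 64 (U = 8*8 = 64)
L(D) = D/3
r = -64/11 (r = 64/(-11) = 64*(-1/11) = -64/11 ≈ -5.8182)
s(M) = 2 + 2*M**2 (s(M) = (M**2 + M*M) + (1/3)*6 = (M**2 + M**2) + 2 = 2*M**2 + 2 = 2 + 2*M**2)
11 + r*s(-5) = 11 - 64*(2 + 2*(-5)**2)/11 = 11 - 64*(2 + 2*25)/11 = 11 - 64*(2 + 50)/11 = 11 - 64/11*52 = 11 - 3328/11 = -3207/11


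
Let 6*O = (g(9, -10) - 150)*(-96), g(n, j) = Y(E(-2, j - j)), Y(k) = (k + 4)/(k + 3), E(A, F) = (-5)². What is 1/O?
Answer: 7/16684 ≈ 0.00041956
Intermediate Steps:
E(A, F) = 25
Y(k) = (4 + k)/(3 + k)
g(n, j) = 29/28 (g(n, j) = (4 + 25)/(3 + 25) = 29/28)
O = 16684/7 (O = ((29/28 - 150)*(-96))/6 = (-4171/28*(-96))/6 = (⅙)*(100104/7) = 16684/7 ≈ 2383.4)
1/O = 1/(16684/7) = 7/16684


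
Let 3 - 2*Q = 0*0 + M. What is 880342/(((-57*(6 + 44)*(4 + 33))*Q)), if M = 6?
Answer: 880342/158175 ≈ 5.5656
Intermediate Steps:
Q = -3/2 (Q = 3/2 - (0*0 + 6)/2 = 3/2 - (0 + 6)/2 = 3/2 - ½*6 = 3/2 - 3 = -3/2 ≈ -1.5000)
880342/(((-57*(6 + 44)*(4 + 33))*Q)) = 880342/((-57*(6 + 44)*(4 + 33)*(-3/2))) = 880342/((-2850*37*(-3/2))) = 880342/((-57*1850*(-3/2))) = 880342/((-105450*(-3/2))) = 880342/158175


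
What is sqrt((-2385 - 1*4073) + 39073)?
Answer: sqrt(32615) ≈ 180.60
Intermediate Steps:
sqrt((-2385 - 1*4073) + 39073) = sqrt((-2385 - 4073) + 39073) = sqrt(-6458 + 39073) = sqrt(32615)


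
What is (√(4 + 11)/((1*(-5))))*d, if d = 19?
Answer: -19*√15/5 ≈ -14.717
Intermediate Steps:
(√(4 + 11)/((1*(-5))))*d = (√(4 + 11)/((1*(-5))))*19 = (√15/(-5))*19 = (√15*(-⅕))*19 = -√15/5*19 = -19*√15/5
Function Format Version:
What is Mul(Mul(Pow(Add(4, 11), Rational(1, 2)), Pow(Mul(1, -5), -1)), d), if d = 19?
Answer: Mul(Rational(-19, 5), Pow(15, Rational(1, 2))) ≈ -14.717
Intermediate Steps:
Mul(Mul(Pow(Add(4, 11), Rational(1, 2)), Pow(Mul(1, -5), -1)), d) = Mul(Mul(Pow(Add(4, 11), Rational(1, 2)), Pow(Mul(1, -5), -1)), 19) = Mul(Mul(Pow(15, Rational(1, 2)), Pow(-5, -1)), 19) = Mul(Mul(Pow(15, Rational(1, 2)), Rational(-1, 5)), 19) = Mul(Mul(Rational(-1, 5), Pow(15, Rational(1, 2))), 19) = Mul(Rational(-19, 5), Pow(15, Rational(1, 2)))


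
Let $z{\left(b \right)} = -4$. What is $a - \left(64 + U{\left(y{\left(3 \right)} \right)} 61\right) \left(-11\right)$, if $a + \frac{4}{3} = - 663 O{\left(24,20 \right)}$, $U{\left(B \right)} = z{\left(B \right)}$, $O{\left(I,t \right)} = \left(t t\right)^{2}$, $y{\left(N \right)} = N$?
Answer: $- \frac{318245944}{3} \approx -1.0608 \cdot 10^{8}$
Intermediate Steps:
$O{\left(I,t \right)} = t^{4}$ ($O{\left(I,t \right)} = \left(t^{2}\right)^{2} = t^{4}$)
$U{\left(B \right)} = -4$
$a = - \frac{318240004}{3}$ ($a = - \frac{4}{3} - 663 \cdot 20^{4} = - \frac{4}{3} - 106080000 = - \frac{318240004}{3} \approx -1.0608 \cdot 10^{8}$)
$a - \left(64 + U{\left(y{\left(3 \right)} \right)} 61\right) \left(-11\right) = - \frac{318240004}{3} - \left(64 - 244\right) \left(-11\right) = - \frac{318240004}{3} - \left(-180\right) \left(-11\right) = - \frac{318240004}{3} - 1980 = - \frac{318245944}{3}$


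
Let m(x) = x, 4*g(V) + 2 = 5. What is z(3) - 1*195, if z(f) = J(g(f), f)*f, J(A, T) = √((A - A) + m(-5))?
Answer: -195 + 3*I*√5 ≈ -195.0 + 6.7082*I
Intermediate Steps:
g(V) = ¾ (g(V) = -½ + (¼)*5 = -½ + 5/4 = ¾)
J(A, T) = I*√5 (J(A, T) = √((A - A) - 5) = √(0 - 5) = √(-5) = I*√5)
z(f) = I*f*√5 (z(f) = (I*√5)*f = I*f*√5)
z(3) - 1*195 = I*3*√5 - 1*195 = 3*I*√5 - 195 = -195 + 3*I*√5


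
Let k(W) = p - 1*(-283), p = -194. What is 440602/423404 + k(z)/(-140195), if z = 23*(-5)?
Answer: 30866257217/29679561890 ≈ 1.0400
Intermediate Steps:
z = -115
k(W) = 89 (k(W) = -194 - 1*(-283) = -194 + 283 = 89)
440602/423404 + k(z)/(-140195) = 440602/423404 + 89/(-140195) = 440602*(1/423404) + 89*(-1/140195) = 220301/211702 - 89/140195 = 30866257217/29679561890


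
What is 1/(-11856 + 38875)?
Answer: 1/27019 ≈ 3.7011e-5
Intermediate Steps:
1/(-11856 + 38875) = 1/27019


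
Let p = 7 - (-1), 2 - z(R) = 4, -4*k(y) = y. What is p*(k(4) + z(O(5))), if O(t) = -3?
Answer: -24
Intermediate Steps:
k(y) = -y/4
z(R) = -2 (z(R) = 2 - 1*4 = 2 - 4 = -2)
p = 8 (p = 7 - 1*(-1) = 7 + 1 = 8)
p*(k(4) + z(O(5))) = 8*(-¼*4 - 2) = 8*(-1 - 2) = 8*(-3) = -24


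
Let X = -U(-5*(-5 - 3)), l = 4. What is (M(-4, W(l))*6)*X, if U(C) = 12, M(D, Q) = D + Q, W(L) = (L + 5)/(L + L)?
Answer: 207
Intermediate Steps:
W(L) = (5 + L)/(2*L) (W(L) = (5 + L)/((2*L)) = (5 + L)*(1/(2*L)) = (5 + L)/(2*L))
X = -12 (X = -1*12 = -12)
(M(-4, W(l))*6)*X = ((-4 + (1/2)*(5 + 4)/4)*6)*(-12) = ((-4 + (1/2)*(1/4)*9)*6)*(-12) = ((-4 + 9/8)*6)*(-12) = -23/8*6*(-12) = -69/4*(-12) = 207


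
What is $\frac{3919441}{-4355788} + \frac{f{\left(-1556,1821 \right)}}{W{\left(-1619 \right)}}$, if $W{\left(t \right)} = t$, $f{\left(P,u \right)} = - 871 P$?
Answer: $- \frac{5909640512467}{7052020772} \approx -838.01$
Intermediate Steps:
$\frac{3919441}{-4355788} + \frac{f{\left(-1556,1821 \right)}}{W{\left(-1619 \right)}} = \frac{3919441}{-4355788} + \frac{\left(-871\right) \left(-1556\right)}{-1619} = 3919441 \left(- \frac{1}{4355788}\right) + 1355276 \left(- \frac{1}{1619}\right) = - \frac{3919441}{4355788} - \frac{1355276}{1619} = - \frac{5909640512467}{7052020772}$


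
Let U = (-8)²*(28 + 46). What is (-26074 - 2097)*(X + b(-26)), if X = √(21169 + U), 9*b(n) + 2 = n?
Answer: 788788/9 - 28171*√25905 ≈ -4.4465e+6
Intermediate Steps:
b(n) = -2/9 + n/9
U = 4736 (U = 64*74 = 4736)
X = √25905 (X = √(21169 + 4736) = √25905 ≈ 160.95)
(-26074 - 2097)*(X + b(-26)) = (-26074 - 2097)*(√25905 + (-2/9 + (⅑)*(-26))) = -28171*(√25905 + (-2/9 - 26/9)) = -28171*(√25905 - 28/9) = -28171*(-28/9 + √25905) = 788788/9 - 28171*√25905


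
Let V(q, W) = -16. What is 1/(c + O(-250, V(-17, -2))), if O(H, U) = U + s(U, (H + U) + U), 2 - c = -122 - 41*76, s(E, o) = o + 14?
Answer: 1/2956 ≈ 0.00033830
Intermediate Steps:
s(E, o) = 14 + o
c = 3240 (c = 2 - (-122 - 41*76) = 2 - (-122 - 3116) = 2 - 1*(-3238) = 2 + 3238 = 3240)
O(H, U) = 14 + H + 3*U (O(H, U) = U + (14 + ((H + U) + U)) = U + (14 + (H + 2*U)) = U + (14 + H + 2*U) = 14 + H + 3*U)
1/(c + O(-250, V(-17, -2))) = 1/(3240 + (14 - 250 + 3*(-16))) = 1/(3240 + (14 - 250 - 48)) = 1/(3240 - 284) = 1/2956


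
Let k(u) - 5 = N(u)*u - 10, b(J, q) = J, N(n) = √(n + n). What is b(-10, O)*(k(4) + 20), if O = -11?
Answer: -150 - 80*√2 ≈ -263.14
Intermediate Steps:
N(n) = √2*√n (N(n) = √(2*n) = √2*√n)
k(u) = -5 + √2*u^(3/2) (k(u) = 5 + ((√2*√u)*u - 10) = 5 + (√2*u^(3/2) - 10) = 5 + (-10 + √2*u^(3/2)) = -5 + √2*u^(3/2))
b(-10, O)*(k(4) + 20) = -10*((-5 + √2*4^(3/2)) + 20) = -10*((-5 + √2*8) + 20) = -10*((-5 + 8*√2) + 20) = -10*(15 + 8*√2) = -150 - 80*√2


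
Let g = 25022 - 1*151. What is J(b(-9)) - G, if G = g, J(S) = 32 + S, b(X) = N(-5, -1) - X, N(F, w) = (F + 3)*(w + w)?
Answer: -24826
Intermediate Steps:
N(F, w) = 2*w*(3 + F) (N(F, w) = (3 + F)*(2*w) = 2*w*(3 + F))
b(X) = 4 - X (b(X) = 2*(-1)*(3 - 5) - X = 2*(-1)*(-2) - X = 4 - X)
g = 24871 (g = 25022 - 151 = 24871)
G = 24871
J(b(-9)) - G = (32 + (4 - 1*(-9))) - 1*24871 = (32 + (4 + 9)) - 24871 = (32 + 13) - 24871 = 45 - 24871 = -24826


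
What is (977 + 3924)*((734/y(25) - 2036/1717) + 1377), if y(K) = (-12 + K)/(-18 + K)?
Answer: 14903373615/1717 ≈ 8.6799e+6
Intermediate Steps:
y(K) = (-12 + K)/(-18 + K)
(977 + 3924)*((734/y(25) - 2036/1717) + 1377) = (977 + 3924)*((734/(((-12 + 25)/(-18 + 25))) - 2036/1717) + 1377) = 4901*((734/((13/7)) - 2036*1/1717) + 1377) = 4901*((734/(((⅐)*13)) - 2036/1717) + 1377) = 4901*((734/(13/7) - 2036/1717) + 1377) = 4901*((734*(7/13) - 2036/1717) + 1377) = 4901*((5138/13 - 2036/1717) + 1377) = 4901*(8795478/22321 + 1377) = 4901*(39531495/22321) = 14903373615/1717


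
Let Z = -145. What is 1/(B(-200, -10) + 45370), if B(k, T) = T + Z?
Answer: 1/45215 ≈ 2.2117e-5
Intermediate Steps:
B(k, T) = -145 + T (B(k, T) = T - 145 = -145 + T)
1/(B(-200, -10) + 45370) = 1/((-145 - 10) + 45370) = 1/(-155 + 45370) = 1/45215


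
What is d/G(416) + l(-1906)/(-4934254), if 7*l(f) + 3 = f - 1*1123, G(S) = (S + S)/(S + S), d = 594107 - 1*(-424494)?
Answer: 17591126206805/17269889 ≈ 1.0186e+6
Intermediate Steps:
d = 1018601 (d = 594107 + 424494 = 1018601)
G(S) = 1 (G(S) = (2*S)/((2*S)) = (2*S)*(1/(2*S)) = 1)
l(f) = -1126/7 + f/7 (l(f) = -3/7 + (f - 1*1123)/7 = -3/7 + (f - 1123)/7 = -3/7 + (-1123 + f)/7 = -3/7 + (-1123/7 + f/7) = -1126/7 + f/7)
d/G(416) + l(-1906)/(-4934254) = 1018601/1 + (-1126/7 + (1/7)*(-1906))/(-4934254) = 1018601*1 + (-1126/7 - 1906/7)*(-1/4934254) = 1018601 - 3032/7*(-1/4934254) = 1018601 + 1516/17269889 = 17591126206805/17269889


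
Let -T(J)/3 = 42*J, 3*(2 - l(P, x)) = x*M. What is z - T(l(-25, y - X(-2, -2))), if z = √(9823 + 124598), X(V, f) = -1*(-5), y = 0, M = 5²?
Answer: 5502 + √134421 ≈ 5868.6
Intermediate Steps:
M = 25
X(V, f) = 5
l(P, x) = 2 - 25*x/3 (l(P, x) = 2 - x*25/3 = 2 - 25*x/3)
z = √134421 ≈ 366.63
T(J) = -126*J
z - T(l(-25, y - X(-2, -2))) = √134421 - (-126)*(2 - 25*(0 - 1*5)/3) = √134421 - (-126)*(2 - 25*(0 - 5)/3) = √134421 - (-126)*(2 - 25/3*(-5)) = √134421 - (-126)*(2 + 125/3) = √134421 - (-126)*131/3 = √134421 - 1*(-5502) = √134421 + 5502 = 5502 + √134421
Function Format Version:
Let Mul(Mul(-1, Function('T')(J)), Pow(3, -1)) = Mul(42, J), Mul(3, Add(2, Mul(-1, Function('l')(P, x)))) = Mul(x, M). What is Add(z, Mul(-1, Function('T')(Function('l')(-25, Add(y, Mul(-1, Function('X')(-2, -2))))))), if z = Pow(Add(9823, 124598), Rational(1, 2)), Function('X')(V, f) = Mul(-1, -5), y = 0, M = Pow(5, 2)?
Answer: Add(5502, Pow(134421, Rational(1, 2))) ≈ 5868.6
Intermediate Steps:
M = 25
Function('X')(V, f) = 5
Function('l')(P, x) = Add(2, Mul(Rational(-25, 3), x)) (Function('l')(P, x) = Add(2, Mul(Rational(-1, 3), Mul(x, 25))) = Add(2, Mul(Rational(-1, 3), Mul(25, x))) = Add(2, Mul(Rational(-25, 3), x)))
z = Pow(134421, Rational(1, 2)) ≈ 366.63
Function('T')(J) = Mul(-126, J) (Function('T')(J) = Mul(-3, Mul(42, J)) = Mul(-126, J))
Add(z, Mul(-1, Function('T')(Function('l')(-25, Add(y, Mul(-1, Function('X')(-2, -2))))))) = Add(Pow(134421, Rational(1, 2)), Mul(-1, Mul(-126, Add(2, Mul(Rational(-25, 3), Add(0, Mul(-1, 5))))))) = Add(Pow(134421, Rational(1, 2)), Mul(-1, Mul(-126, Add(2, Mul(Rational(-25, 3), Add(0, -5)))))) = Add(Pow(134421, Rational(1, 2)), Mul(-1, Mul(-126, Add(2, Mul(Rational(-25, 3), -5))))) = Add(Pow(134421, Rational(1, 2)), Mul(-1, Mul(-126, Add(2, Rational(125, 3))))) = Add(Pow(134421, Rational(1, 2)), Mul(-1, Mul(-126, Rational(131, 3)))) = Add(Pow(134421, Rational(1, 2)), Mul(-1, -5502)) = Add(Pow(134421, Rational(1, 2)), 5502) = Add(5502, Pow(134421, Rational(1, 2)))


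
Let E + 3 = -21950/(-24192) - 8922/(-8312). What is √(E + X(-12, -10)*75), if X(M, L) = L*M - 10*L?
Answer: √4524278000033883/523656 ≈ 128.45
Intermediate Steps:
X(M, L) = -10*L + L*M
E = -12810143/12567744 (E = -3 + (-21950/(-24192) - 8922/(-8312)) = -3 + (-21950*(-1/24192) - 8922*(-1/8312)) = -3 + (10975/12096 + 4461/4156) = -3 + 24893089/12567744 = -12810143/12567744 ≈ -1.0193)
√(E + X(-12, -10)*75) = √(-12810143/12567744 - 10*(-10 - 12)*75) = √(-12810143/12567744 - 10*(-22)*75) = √(-12810143/12567744 + 220*75) = √(-12810143/12567744 + 16500) = √(207354965857/12567744) = √4524278000033883/523656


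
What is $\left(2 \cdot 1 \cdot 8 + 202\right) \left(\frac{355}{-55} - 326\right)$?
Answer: $- \frac{797226}{11} \approx -72475.0$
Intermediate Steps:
$\left(2 \cdot 1 \cdot 8 + 202\right) \left(\frac{355}{-55} - 326\right) = \left(2 \cdot 8 + 202\right) \left(355 \left(- \frac{1}{55}\right) - 326\right) = \left(16 + 202\right) \left(- \frac{71}{11} - 326\right) = 218 \left(- \frac{3657}{11}\right) = - \frac{797226}{11}$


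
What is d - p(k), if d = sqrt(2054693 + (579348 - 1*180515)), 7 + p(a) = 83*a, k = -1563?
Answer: 129736 + 3*sqrt(272614) ≈ 1.3130e+5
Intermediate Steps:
p(a) = -7 + 83*a
d = 3*sqrt(272614) (d = sqrt(2054693 + (579348 - 180515)) = sqrt(2054693 + 398833) = sqrt(2453526) = 3*sqrt(272614) ≈ 1566.4)
d - p(k) = 3*sqrt(272614) - (-7 + 83*(-1563)) = 3*sqrt(272614) - (-7 - 129729) = 3*sqrt(272614) - 1*(-129736) = 3*sqrt(272614) + 129736 = 129736 + 3*sqrt(272614)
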